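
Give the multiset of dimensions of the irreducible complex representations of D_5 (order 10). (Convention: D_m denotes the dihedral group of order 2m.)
Dimensions: 1, 1, 2, 2

Solution. There are 4 irreducibles (= number of conjugacy classes). Their dimensions d_i satisfy sum d_i^2 = |G| = 10: 1 + 1 + 4 + 4 = 10.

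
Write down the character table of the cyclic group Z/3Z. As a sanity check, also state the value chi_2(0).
Character table of Z/3Z (irreps indexed chi_0,...,chi_2 with chi_k(m) = zeta_3^(k*m), zeta_3 = exp(2*pi*i/3)):
  irrep \ class  {0} (size 1)  {1} (size 1)    {2} (size 1)  
  chi_0          1             1               1             
  chi_1          1             exp(2*I*pi/3)   exp(-2*I*pi/3)
  chi_2          1             exp(-2*I*pi/3)  exp(2*I*pi/3) 

Spot check: chi_2(0) = zeta_3^(2*0) = zeta_3^0 = 1.

Z/3Z is abelian, so all 3 irreducible complex representations are 1-dimensional. They are given by chi_k(m) = zeta_3^(k*m) for k = 0,...,2. Row orthogonality: sum_m chi_k(m) conj(chi_l(m)) = 3 * [k = l].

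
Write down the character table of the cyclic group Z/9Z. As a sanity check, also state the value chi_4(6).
Character table of Z/9Z (irreps indexed chi_0,...,chi_8 with chi_k(m) = zeta_9^(k*m), zeta_9 = exp(2*pi*i/9)):
  irrep \ class  {0} (size 1)  {1} (size 1)    {2} (size 1)    {3} (size 1)    {4} (size 1)    {5} (size 1)    {6} (size 1)    {7} (size 1)    {8} (size 1)  
  chi_0          1             1               1               1               1               1               1               1               1             
  chi_1          1             exp(2*I*pi/9)   exp(4*I*pi/9)   exp(2*I*pi/3)   exp(8*I*pi/9)   exp(-8*I*pi/9)  exp(-2*I*pi/3)  exp(-4*I*pi/9)  exp(-2*I*pi/9)
  chi_2          1             exp(4*I*pi/9)   exp(8*I*pi/9)   exp(-2*I*pi/3)  exp(-2*I*pi/9)  exp(2*I*pi/9)   exp(2*I*pi/3)   exp(-8*I*pi/9)  exp(-4*I*pi/9)
  chi_3          1             exp(2*I*pi/3)   exp(-2*I*pi/3)  1               exp(2*I*pi/3)   exp(-2*I*pi/3)  1               exp(2*I*pi/3)   exp(-2*I*pi/3)
  chi_4          1             exp(8*I*pi/9)   exp(-2*I*pi/9)  exp(2*I*pi/3)   exp(-4*I*pi/9)  exp(4*I*pi/9)   exp(-2*I*pi/3)  exp(2*I*pi/9)   exp(-8*I*pi/9)
  chi_5          1             exp(-8*I*pi/9)  exp(2*I*pi/9)   exp(-2*I*pi/3)  exp(4*I*pi/9)   exp(-4*I*pi/9)  exp(2*I*pi/3)   exp(-2*I*pi/9)  exp(8*I*pi/9) 
  chi_6          1             exp(-2*I*pi/3)  exp(2*I*pi/3)   1               exp(-2*I*pi/3)  exp(2*I*pi/3)   1               exp(-2*I*pi/3)  exp(2*I*pi/3) 
  chi_7          1             exp(-4*I*pi/9)  exp(-8*I*pi/9)  exp(2*I*pi/3)   exp(2*I*pi/9)   exp(-2*I*pi/9)  exp(-2*I*pi/3)  exp(8*I*pi/9)   exp(4*I*pi/9) 
  chi_8          1             exp(-2*I*pi/9)  exp(-4*I*pi/9)  exp(-2*I*pi/3)  exp(-8*I*pi/9)  exp(8*I*pi/9)   exp(2*I*pi/3)   exp(4*I*pi/9)   exp(2*I*pi/9) 

Spot check: chi_4(6) = zeta_9^(4*6) = zeta_9^24 = exp(-2*I*pi/3).

Explanation: Z/9Z is abelian, so all 9 irreducible complex representations are 1-dimensional. They are given by chi_k(m) = zeta_9^(k*m) for k = 0,...,8. Row orthogonality: sum_m chi_k(m) conj(chi_l(m)) = 9 * [k = l].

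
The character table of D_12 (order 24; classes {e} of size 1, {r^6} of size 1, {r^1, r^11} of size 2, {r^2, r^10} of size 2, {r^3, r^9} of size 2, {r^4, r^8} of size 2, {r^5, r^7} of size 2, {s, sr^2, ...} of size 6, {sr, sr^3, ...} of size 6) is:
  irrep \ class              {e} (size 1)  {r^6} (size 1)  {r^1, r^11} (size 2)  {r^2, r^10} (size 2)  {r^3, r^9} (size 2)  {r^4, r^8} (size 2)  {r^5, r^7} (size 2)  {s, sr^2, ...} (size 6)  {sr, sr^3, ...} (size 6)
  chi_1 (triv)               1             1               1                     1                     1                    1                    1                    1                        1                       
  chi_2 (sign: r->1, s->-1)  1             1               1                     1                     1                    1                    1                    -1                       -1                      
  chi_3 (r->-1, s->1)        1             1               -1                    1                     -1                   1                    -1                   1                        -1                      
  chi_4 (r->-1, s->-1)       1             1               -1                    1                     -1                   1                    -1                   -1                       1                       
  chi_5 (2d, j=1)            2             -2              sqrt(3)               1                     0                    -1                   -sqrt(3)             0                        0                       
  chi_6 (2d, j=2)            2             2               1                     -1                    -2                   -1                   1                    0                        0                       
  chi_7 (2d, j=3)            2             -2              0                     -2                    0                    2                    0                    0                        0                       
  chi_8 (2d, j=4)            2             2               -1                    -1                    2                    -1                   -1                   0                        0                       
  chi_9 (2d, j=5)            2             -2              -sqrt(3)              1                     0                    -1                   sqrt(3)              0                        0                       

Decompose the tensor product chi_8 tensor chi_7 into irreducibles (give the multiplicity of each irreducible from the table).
chi_8 tensor chi_7 = chi_5 + chi_9 (all other irreducibles have multiplicity 0).

Why: The character of a tensor product is the pointwise product (chi_8 * chi_7)(C) = chi_8(C) * chi_7(C):
  {e}: (2)*(2), {r^6}: (2)*(-2), {r^1, r^11}: (-1)*(0), {r^2, r^10}: (-1)*(-2), {r^3, r^9}: (2)*(0), {r^4, r^8}: (-1)*(2), {r^5, r^7}: (-1)*(0), {s, sr^2, ...}: (0)*(0), {sr, sr^3, ...}: (0)*(0)
so (chi_8 * chi_7) takes values
  {e} -> 4, {r^6} -> -4, {r^1, r^11} -> 0, {r^2, r^10} -> 2, {r^3, r^9} -> 0, {r^4, r^8} -> -2, {r^5, r^7} -> 0, {s, sr^2, ...} -> 0, {sr, sr^3, ...} -> 0.
Now take the inner product of this character with each irreducible chi from the table, <chi_8*chi_7, chi> = (1/24) sum_C |C| (chi_8*chi_7)(C) conj(chi(C)):
  <chi_8*chi_7, chi_1> = (1/24)[1*(4)*conj(1) + 1*(-4)*conj(1) + 2*(0)*conj(1) + 2*(2)*conj(1) + 2*(0)*conj(1) + 2*(-2)*conj(1) + 2*(0)*conj(1) + 6*(0)*conj(1) + 6*(0)*conj(1)]
      = (1/24)[(4) + (-4) + (0) + (4) + (0) + (-4) + (0) + (0) + (0)] = 0/24 = 0
  <chi_8*chi_7, chi_2> = (1/24)[1*(4)*conj(1) + 1*(-4)*conj(1) + 2*(0)*conj(1) + 2*(2)*conj(1) + 2*(0)*conj(1) + 2*(-2)*conj(1) + 2*(0)*conj(1) + 6*(0)*conj(-1) + 6*(0)*conj(-1)]
      = (1/24)[(4) + (-4) + (0) + (4) + (0) + (-4) + (0) + (0) + (0)] = 0/24 = 0
  <chi_8*chi_7, chi_3> = (1/24)[1*(4)*conj(1) + 1*(-4)*conj(1) + 2*(0)*conj(-1) + 2*(2)*conj(1) + 2*(0)*conj(-1) + 2*(-2)*conj(1) + 2*(0)*conj(-1) + 6*(0)*conj(1) + 6*(0)*conj(-1)]
      = (1/24)[(4) + (-4) + (0) + (4) + (0) + (-4) + (0) + (0) + (0)] = 0/24 = 0
  <chi_8*chi_7, chi_4> = (1/24)[1*(4)*conj(1) + 1*(-4)*conj(1) + 2*(0)*conj(-1) + 2*(2)*conj(1) + 2*(0)*conj(-1) + 2*(-2)*conj(1) + 2*(0)*conj(-1) + 6*(0)*conj(-1) + 6*(0)*conj(1)]
      = (1/24)[(4) + (-4) + (0) + (4) + (0) + (-4) + (0) + (0) + (0)] = 0/24 = 0
  <chi_8*chi_7, chi_5> = (1/24)[1*(4)*conj(2) + 1*(-4)*conj(-2) + 2*(0)*conj(sqrt(3)) + 2*(2)*conj(1) + 2*(0)*conj(0) + 2*(-2)*conj(-1) + 2*(0)*conj(-sqrt(3)) + 6*(0)*conj(0) + 6*(0)*conj(0)]
      = (1/24)[(8) + (8) + (0) + (4) + (0) + (4) + (0) + (0) + (0)] = 24/24 = 1
  <chi_8*chi_7, chi_6> = (1/24)[1*(4)*conj(2) + 1*(-4)*conj(2) + 2*(0)*conj(1) + 2*(2)*conj(-1) + 2*(0)*conj(-2) + 2*(-2)*conj(-1) + 2*(0)*conj(1) + 6*(0)*conj(0) + 6*(0)*conj(0)]
      = (1/24)[(8) + (-8) + (0) + (-4) + (0) + (4) + (0) + (0) + (0)] = 0/24 = 0
  <chi_8*chi_7, chi_7> = (1/24)[1*(4)*conj(2) + 1*(-4)*conj(-2) + 2*(0)*conj(0) + 2*(2)*conj(-2) + 2*(0)*conj(0) + 2*(-2)*conj(2) + 2*(0)*conj(0) + 6*(0)*conj(0) + 6*(0)*conj(0)]
      = (1/24)[(8) + (8) + (0) + (-8) + (0) + (-8) + (0) + (0) + (0)] = 0/24 = 0
  <chi_8*chi_7, chi_8> = (1/24)[1*(4)*conj(2) + 1*(-4)*conj(2) + 2*(0)*conj(-1) + 2*(2)*conj(-1) + 2*(0)*conj(2) + 2*(-2)*conj(-1) + 2*(0)*conj(-1) + 6*(0)*conj(0) + 6*(0)*conj(0)]
      = (1/24)[(8) + (-8) + (0) + (-4) + (0) + (4) + (0) + (0) + (0)] = 0/24 = 0
  <chi_8*chi_7, chi_9> = (1/24)[1*(4)*conj(2) + 1*(-4)*conj(-2) + 2*(0)*conj(-sqrt(3)) + 2*(2)*conj(1) + 2*(0)*conj(0) + 2*(-2)*conj(-1) + 2*(0)*conj(sqrt(3)) + 6*(0)*conj(0) + 6*(0)*conj(0)]
      = (1/24)[(8) + (8) + (0) + (4) + (0) + (4) + (0) + (0) + (0)] = 24/24 = 1
Hence the multiplicities are chi_5: 1, chi_9: 1. Dimension check: dim(chi_8)*dim(chi_7) = 2*2 = 4 and sum (mult * dim) = 1*2 + 1*2 = 4.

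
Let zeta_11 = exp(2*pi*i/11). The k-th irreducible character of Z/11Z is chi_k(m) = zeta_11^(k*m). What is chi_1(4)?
chi_1(4) = zeta_11^4 = exp(8*I*pi/11)

Proof sketch: chi_1(4) = zeta_11^(1*4) = zeta_11^4. Since zeta_11^11 = 1, this equals zeta_11^4 = exp(2*pi*i*4/11) = exp(8*I*pi/11).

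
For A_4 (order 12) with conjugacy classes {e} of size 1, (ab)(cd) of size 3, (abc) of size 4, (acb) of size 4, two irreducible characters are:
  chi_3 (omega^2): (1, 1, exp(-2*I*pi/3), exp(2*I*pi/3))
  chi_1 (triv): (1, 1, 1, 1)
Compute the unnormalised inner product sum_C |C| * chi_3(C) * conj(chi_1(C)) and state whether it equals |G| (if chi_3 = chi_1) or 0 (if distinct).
Sum = 0; so <chi_3, chi_1> = 0 (distinct irreducibles are orthogonal).

Reasoning: Compute term by term over conjugacy classes (|C| * chi_3(C) * conj(chi_1(C))):
  1*(1)*conj(1) + 3*(1)*conj(1) + 4*(exp(-2*I*pi/3))*conj(1) + 4*(exp(2*I*pi/3))*conj(1)
  = (1) + (3) + (4*exp(-2*I*pi/3)) + (4*exp(2*I*pi/3))
  = 0.
(Exp terms are combined using exp(i*s)*conj(exp(i*t)) = exp(i*(s-t)), and sums of them are collapsed using the identity that for every m > 1 the m distinct m-th roots of unity sum to 0, e.g. 1 + exp(2*I*pi/3) + exp(-2*I*pi/3) = 0.)
Dividing by |G| = 12 gives 0/12 = 0, matching the row-orthogonality relation <chi_3, chi_1> = [chi_3 = chi_1].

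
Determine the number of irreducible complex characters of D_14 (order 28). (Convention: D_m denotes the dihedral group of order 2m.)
10

The number of irreducible complex representations of a finite group equals its number of conjugacy classes. D_14 has 10 conjugacy classes (n/2 + 3 for n even), so D_14 (order 28) has exactly 10 irreducible complex representations.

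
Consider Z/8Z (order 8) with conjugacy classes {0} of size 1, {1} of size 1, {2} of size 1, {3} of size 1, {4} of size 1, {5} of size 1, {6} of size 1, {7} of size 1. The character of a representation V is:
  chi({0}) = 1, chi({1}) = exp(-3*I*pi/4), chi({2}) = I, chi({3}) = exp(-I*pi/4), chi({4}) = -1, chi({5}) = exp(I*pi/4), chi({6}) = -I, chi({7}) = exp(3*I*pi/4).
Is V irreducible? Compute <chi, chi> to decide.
Irreducible: <chi, chi> = 1.

Proof sketch: <chi, chi> = (1/|G|) sum_C |C| * |chi(C)|^2 = (1/8)[1*|1|^2 + 1*|exp(-3*I*pi/4)|^2 + 1*|I|^2 + 1*|exp(-I*pi/4)|^2 + 1*|-1|^2 + 1*|exp(I*pi/4)|^2 + 1*|-I|^2 + 1*|exp(3*I*pi/4)|^2]
  = (1/8)[(1) + (1) + (1) + (1) + (1) + (1) + (1) + (1)] = 8/8 = 1.
(Exp terms are combined using exp(i*s)*conj(exp(i*t)) = exp(i*(s-t)), and sums of them are collapsed using the identity that for every m > 1 the m distinct m-th roots of unity sum to 0, e.g. 1 + exp(2*I*pi/3) + exp(-2*I*pi/3) = 0.)
A character is irreducible iff <chi, chi> = 1, so this representation is irreducible.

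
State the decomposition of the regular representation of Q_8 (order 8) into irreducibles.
Each irreducible V_i of dimension d_i appears with multiplicity d_i, i.e. rho_reg = (direct sum over all irreducibles V_i) d_i V_i. The irreducible dimensions for Q_8 are 1, 1, 1, 1, 2: 4 irreducibles of dimension 1, each with multiplicity 1; 1 irreducible of dimension 2, with multiplicity 2. Total dimension 4*1*1 + 1*2*2 = 8 = |G|.

Reasoning: General theorem: in the regular representation of a finite group G, each irreducible appears with multiplicity equal to its dimension. Check: dim(rho_reg) = sum d_i^2 = 1 + 1 + 1 + 1 + 4 = 8 = |G|.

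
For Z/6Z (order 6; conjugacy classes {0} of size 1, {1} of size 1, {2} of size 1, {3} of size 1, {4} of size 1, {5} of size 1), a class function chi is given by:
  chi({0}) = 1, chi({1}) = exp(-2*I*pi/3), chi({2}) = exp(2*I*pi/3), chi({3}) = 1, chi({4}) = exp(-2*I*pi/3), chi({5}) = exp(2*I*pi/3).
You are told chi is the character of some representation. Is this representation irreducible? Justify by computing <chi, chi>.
Irreducible: <chi, chi> = 1.

Explanation: <chi, chi> = (1/|G|) sum_C |C| * |chi(C)|^2 = (1/6)[1*|1|^2 + 1*|exp(-2*I*pi/3)|^2 + 1*|exp(2*I*pi/3)|^2 + 1*|1|^2 + 1*|exp(-2*I*pi/3)|^2 + 1*|exp(2*I*pi/3)|^2]
  = (1/6)[(1) + (1) + (1) + (1) + (1) + (1)] = 6/6 = 1.
(Exp terms are combined using exp(i*s)*conj(exp(i*t)) = exp(i*(s-t)), and sums of them are collapsed using the identity that for every m > 1 the m distinct m-th roots of unity sum to 0, e.g. 1 + exp(2*I*pi/3) + exp(-2*I*pi/3) = 0.)
A character is irreducible iff <chi, chi> = 1, so this representation is irreducible.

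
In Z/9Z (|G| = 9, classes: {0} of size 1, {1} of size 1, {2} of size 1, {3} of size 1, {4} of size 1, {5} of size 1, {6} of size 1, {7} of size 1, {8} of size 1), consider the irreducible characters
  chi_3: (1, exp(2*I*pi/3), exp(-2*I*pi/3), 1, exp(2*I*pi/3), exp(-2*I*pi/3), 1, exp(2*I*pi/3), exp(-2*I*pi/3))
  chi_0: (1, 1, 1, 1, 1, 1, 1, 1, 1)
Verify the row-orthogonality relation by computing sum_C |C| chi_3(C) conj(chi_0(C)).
Sum = 0; so <chi_3, chi_0> = 0 (distinct irreducibles are orthogonal).

Explanation: Compute term by term over conjugacy classes (|C| * chi_3(C) * conj(chi_0(C))):
  1*(1)*conj(1) + 1*(exp(2*I*pi/3))*conj(1) + 1*(exp(-2*I*pi/3))*conj(1) + 1*(1)*conj(1) + 1*(exp(2*I*pi/3))*conj(1) + 1*(exp(-2*I*pi/3))*conj(1) + 1*(1)*conj(1) + 1*(exp(2*I*pi/3))*conj(1) + 1*(exp(-2*I*pi/3))*conj(1)
  = (1) + (exp(2*I*pi/3)) + (exp(-2*I*pi/3)) + (1) + (exp(2*I*pi/3)) + (exp(-2*I*pi/3)) + (1) + (exp(2*I*pi/3)) + (exp(-2*I*pi/3))
  = 0.
(Exp terms are combined using exp(i*s)*conj(exp(i*t)) = exp(i*(s-t)), and sums of them are collapsed using the identity that for every m > 1 the m distinct m-th roots of unity sum to 0, e.g. 1 + exp(2*I*pi/3) + exp(-2*I*pi/3) = 0.)
Dividing by |G| = 9 gives 0/9 = 0, matching the row-orthogonality relation <chi_3, chi_0> = [chi_3 = chi_0].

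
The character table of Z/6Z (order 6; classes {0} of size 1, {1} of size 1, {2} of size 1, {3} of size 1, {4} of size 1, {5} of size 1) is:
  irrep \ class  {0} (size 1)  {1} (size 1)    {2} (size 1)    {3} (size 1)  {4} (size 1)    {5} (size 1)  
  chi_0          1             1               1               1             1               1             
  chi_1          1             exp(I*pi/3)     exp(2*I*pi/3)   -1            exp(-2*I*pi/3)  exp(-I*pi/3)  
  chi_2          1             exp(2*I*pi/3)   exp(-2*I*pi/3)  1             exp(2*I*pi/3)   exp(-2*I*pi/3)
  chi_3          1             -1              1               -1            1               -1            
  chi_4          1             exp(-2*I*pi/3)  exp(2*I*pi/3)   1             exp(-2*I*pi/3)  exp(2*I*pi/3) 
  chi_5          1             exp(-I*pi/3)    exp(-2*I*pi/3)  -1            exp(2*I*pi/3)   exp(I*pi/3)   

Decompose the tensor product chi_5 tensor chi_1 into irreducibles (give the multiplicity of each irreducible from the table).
chi_5 tensor chi_1 = chi_0 (all other irreducibles have multiplicity 0).

Solution. The character of a tensor product is the pointwise product (chi_5 * chi_1)(C) = chi_5(C) * chi_1(C):
  {0}: (1)*(1), {1}: (exp(-I*pi/3))*(exp(I*pi/3)), {2}: (exp(-2*I*pi/3))*(exp(2*I*pi/3)), {3}: (-1)*(-1), {4}: (exp(2*I*pi/3))*(exp(-2*I*pi/3)), {5}: (exp(I*pi/3))*(exp(-I*pi/3))
so (chi_5 * chi_1) takes values
  {0} -> 1, {1} -> 1, {2} -> 1, {3} -> 1, {4} -> 1, {5} -> 1.
Now take the inner product of this character with each irreducible chi from the table, <chi_5*chi_1, chi> = (1/6) sum_C |C| (chi_5*chi_1)(C) conj(chi(C)):
  <chi_5*chi_1, chi_0> = (1/6)[1*(1)*conj(1) + 1*(1)*conj(1) + 1*(1)*conj(1) + 1*(1)*conj(1) + 1*(1)*conj(1) + 1*(1)*conj(1)]
      = (1/6)[(1) + (1) + (1) + (1) + (1) + (1)] = 6/6 = 1
  <chi_5*chi_1, chi_1> = (1/6)[1*(1)*conj(1) + 1*(1)*conj(exp(I*pi/3)) + 1*(1)*conj(exp(2*I*pi/3)) + 1*(1)*conj(-1) + 1*(1)*conj(exp(-2*I*pi/3)) + 1*(1)*conj(exp(-I*pi/3))]
      = (1/6)[(1) + (exp(-I*pi/3)) + (exp(-2*I*pi/3)) + (-1) + (exp(2*I*pi/3)) + (exp(I*pi/3))] = 0/6 = 0
  <chi_5*chi_1, chi_2> = (1/6)[1*(1)*conj(1) + 1*(1)*conj(exp(2*I*pi/3)) + 1*(1)*conj(exp(-2*I*pi/3)) + 1*(1)*conj(1) + 1*(1)*conj(exp(2*I*pi/3)) + 1*(1)*conj(exp(-2*I*pi/3))]
      = (1/6)[(1) + (exp(-2*I*pi/3)) + (exp(2*I*pi/3)) + (1) + (exp(-2*I*pi/3)) + (exp(2*I*pi/3))] = 0/6 = 0
  <chi_5*chi_1, chi_3> = (1/6)[1*(1)*conj(1) + 1*(1)*conj(-1) + 1*(1)*conj(1) + 1*(1)*conj(-1) + 1*(1)*conj(1) + 1*(1)*conj(-1)]
      = (1/6)[(1) + (-1) + (1) + (-1) + (1) + (-1)] = 0/6 = 0
  <chi_5*chi_1, chi_4> = (1/6)[1*(1)*conj(1) + 1*(1)*conj(exp(-2*I*pi/3)) + 1*(1)*conj(exp(2*I*pi/3)) + 1*(1)*conj(1) + 1*(1)*conj(exp(-2*I*pi/3)) + 1*(1)*conj(exp(2*I*pi/3))]
      = (1/6)[(1) + (exp(2*I*pi/3)) + (exp(-2*I*pi/3)) + (1) + (exp(2*I*pi/3)) + (exp(-2*I*pi/3))] = 0/6 = 0
  <chi_5*chi_1, chi_5> = (1/6)[1*(1)*conj(1) + 1*(1)*conj(exp(-I*pi/3)) + 1*(1)*conj(exp(-2*I*pi/3)) + 1*(1)*conj(-1) + 1*(1)*conj(exp(2*I*pi/3)) + 1*(1)*conj(exp(I*pi/3))]
      = (1/6)[(1) + (exp(I*pi/3)) + (exp(2*I*pi/3)) + (-1) + (exp(-2*I*pi/3)) + (exp(-I*pi/3))] = 0/6 = 0
(Exp terms are combined using exp(i*s)*conj(exp(i*t)) = exp(i*(s-t)), and sums of them are collapsed using the identity that for every m > 1 the m distinct m-th roots of unity sum to 0, e.g. 1 + exp(2*I*pi/3) + exp(-2*I*pi/3) = 0.)
Hence the multiplicities are chi_0: 1. Dimension check: dim(chi_5)*dim(chi_1) = 1*1 = 1 and sum (mult * dim) = 1*1 = 1.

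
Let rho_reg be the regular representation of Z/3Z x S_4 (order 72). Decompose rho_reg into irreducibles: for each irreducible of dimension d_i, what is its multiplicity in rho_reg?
Each irreducible V_i of dimension d_i appears with multiplicity d_i, i.e. rho_reg = (direct sum over all irreducibles V_i) d_i V_i. The irreducible dimensions for Z/3Z x S_4 are 1, 1, 1, 1, 1, 1, 2, 2, 2, 3, 3, 3, 3, 3, 3: 6 irreducibles of dimension 1, each with multiplicity 1; 3 irreducibles of dimension 2, each with multiplicity 2; 6 irreducibles of dimension 3, each with multiplicity 3. Total dimension 6*1*1 + 3*2*2 + 6*3*3 = 72 = |G|.

Explanation: General theorem: in the regular representation of a finite group G, each irreducible appears with multiplicity equal to its dimension. Check: dim(rho_reg) = sum d_i^2 = 1 + 1 + 1 + 1 + 1 + 1 + 4 + 4 + 4 + 9 + 9 + 9 + 9 + 9 + 9 = 72 = |G|.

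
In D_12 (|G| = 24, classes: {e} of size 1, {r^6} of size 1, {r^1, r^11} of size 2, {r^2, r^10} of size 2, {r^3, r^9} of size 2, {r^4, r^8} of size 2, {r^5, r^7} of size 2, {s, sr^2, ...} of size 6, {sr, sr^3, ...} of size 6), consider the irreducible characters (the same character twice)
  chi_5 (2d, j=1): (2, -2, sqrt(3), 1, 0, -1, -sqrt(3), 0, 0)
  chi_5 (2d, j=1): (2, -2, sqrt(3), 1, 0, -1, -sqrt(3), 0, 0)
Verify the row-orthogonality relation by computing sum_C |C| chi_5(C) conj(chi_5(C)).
Sum = 24 = |G| = 24; so <chi_5, chi_5> = 1 (norm-1 confirms irreducibility).

Details: Compute term by term over conjugacy classes (|C| * chi_5(C) * conj(chi_5(C))):
  1*(2)*conj(2) + 1*(-2)*conj(-2) + 2*(sqrt(3))*conj(sqrt(3)) + 2*(1)*conj(1) + 2*(0)*conj(0) + 2*(-1)*conj(-1) + 2*(-sqrt(3))*conj(-sqrt(3)) + 6*(0)*conj(0) + 6*(0)*conj(0)
  = (4) + (4) + (6) + (2) + (0) + (2) + (6) + (0) + (0)
  = 24.
Dividing by |G| = 24 gives 24/24 = 1, matching the row-orthogonality relation <chi_5, chi_5> = [chi_5 = chi_5].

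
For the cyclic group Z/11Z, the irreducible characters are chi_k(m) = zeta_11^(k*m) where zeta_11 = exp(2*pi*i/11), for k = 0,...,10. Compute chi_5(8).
chi_5(8) = zeta_11^40 = exp(-8*I*pi/11)

Details: chi_5(8) = zeta_11^(5*8) = zeta_11^40. Since zeta_11^11 = 1, this equals zeta_11^7 = exp(2*pi*i*7/11) = exp(-8*I*pi/11).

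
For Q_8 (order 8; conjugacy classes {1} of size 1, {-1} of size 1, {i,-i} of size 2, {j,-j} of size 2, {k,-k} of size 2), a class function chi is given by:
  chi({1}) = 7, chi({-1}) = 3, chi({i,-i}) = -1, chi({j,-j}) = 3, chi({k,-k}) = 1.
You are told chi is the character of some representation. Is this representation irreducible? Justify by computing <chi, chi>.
Not irreducible (reducible): <chi, chi> = 10 > 1.

Why: <chi, chi> = (1/|G|) sum_C |C| * |chi(C)|^2 = (1/8)[1*|7|^2 + 1*|3|^2 + 2*|-1|^2 + 2*|3|^2 + 2*|1|^2]
  = (1/8)[(49) + (9) + (2) + (18) + (2)] = 80/8 = 10.
A character is irreducible iff <chi, chi> = 1, so this representation is reducible.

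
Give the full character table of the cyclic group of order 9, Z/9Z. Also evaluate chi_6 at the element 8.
Character table of Z/9Z (irreps indexed chi_0,...,chi_8 with chi_k(m) = zeta_9^(k*m), zeta_9 = exp(2*pi*i/9)):
  irrep \ class  {0} (size 1)  {1} (size 1)    {2} (size 1)    {3} (size 1)    {4} (size 1)    {5} (size 1)    {6} (size 1)    {7} (size 1)    {8} (size 1)  
  chi_0          1             1               1               1               1               1               1               1               1             
  chi_1          1             exp(2*I*pi/9)   exp(4*I*pi/9)   exp(2*I*pi/3)   exp(8*I*pi/9)   exp(-8*I*pi/9)  exp(-2*I*pi/3)  exp(-4*I*pi/9)  exp(-2*I*pi/9)
  chi_2          1             exp(4*I*pi/9)   exp(8*I*pi/9)   exp(-2*I*pi/3)  exp(-2*I*pi/9)  exp(2*I*pi/9)   exp(2*I*pi/3)   exp(-8*I*pi/9)  exp(-4*I*pi/9)
  chi_3          1             exp(2*I*pi/3)   exp(-2*I*pi/3)  1               exp(2*I*pi/3)   exp(-2*I*pi/3)  1               exp(2*I*pi/3)   exp(-2*I*pi/3)
  chi_4          1             exp(8*I*pi/9)   exp(-2*I*pi/9)  exp(2*I*pi/3)   exp(-4*I*pi/9)  exp(4*I*pi/9)   exp(-2*I*pi/3)  exp(2*I*pi/9)   exp(-8*I*pi/9)
  chi_5          1             exp(-8*I*pi/9)  exp(2*I*pi/9)   exp(-2*I*pi/3)  exp(4*I*pi/9)   exp(-4*I*pi/9)  exp(2*I*pi/3)   exp(-2*I*pi/9)  exp(8*I*pi/9) 
  chi_6          1             exp(-2*I*pi/3)  exp(2*I*pi/3)   1               exp(-2*I*pi/3)  exp(2*I*pi/3)   1               exp(-2*I*pi/3)  exp(2*I*pi/3) 
  chi_7          1             exp(-4*I*pi/9)  exp(-8*I*pi/9)  exp(2*I*pi/3)   exp(2*I*pi/9)   exp(-2*I*pi/9)  exp(-2*I*pi/3)  exp(8*I*pi/9)   exp(4*I*pi/9) 
  chi_8          1             exp(-2*I*pi/9)  exp(-4*I*pi/9)  exp(-2*I*pi/3)  exp(-8*I*pi/9)  exp(8*I*pi/9)   exp(2*I*pi/3)   exp(4*I*pi/9)   exp(2*I*pi/9) 

Spot check: chi_6(8) = zeta_9^(6*8) = zeta_9^48 = exp(2*I*pi/3).

Details: Z/9Z is abelian, so all 9 irreducible complex representations are 1-dimensional. They are given by chi_k(m) = zeta_9^(k*m) for k = 0,...,8. Row orthogonality: sum_m chi_k(m) conj(chi_l(m)) = 9 * [k = l].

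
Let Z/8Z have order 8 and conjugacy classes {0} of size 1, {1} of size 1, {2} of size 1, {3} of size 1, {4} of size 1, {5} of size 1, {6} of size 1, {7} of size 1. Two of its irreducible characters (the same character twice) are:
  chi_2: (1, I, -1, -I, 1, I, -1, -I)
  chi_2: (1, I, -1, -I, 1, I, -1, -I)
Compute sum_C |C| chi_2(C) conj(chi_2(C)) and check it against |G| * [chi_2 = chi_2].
Sum = 8 = |G| = 8; so <chi_2, chi_2> = 1 (norm-1 confirms irreducibility).

Reasoning: Compute term by term over conjugacy classes (|C| * chi_2(C) * conj(chi_2(C))):
  1*(1)*conj(1) + 1*(I)*conj(I) + 1*(-1)*conj(-1) + 1*(-I)*conj(-I) + 1*(1)*conj(1) + 1*(I)*conj(I) + 1*(-1)*conj(-1) + 1*(-I)*conj(-I)
  = (1) + (1) + (1) + (1) + (1) + (1) + (1) + (1)
  = 8.
(Exp terms are combined using exp(i*s)*conj(exp(i*t)) = exp(i*(s-t)), and sums of them are collapsed using the identity that for every m > 1 the m distinct m-th roots of unity sum to 0, e.g. 1 + exp(2*I*pi/3) + exp(-2*I*pi/3) = 0.)
Dividing by |G| = 8 gives 8/8 = 1, matching the row-orthogonality relation <chi_2, chi_2> = [chi_2 = chi_2].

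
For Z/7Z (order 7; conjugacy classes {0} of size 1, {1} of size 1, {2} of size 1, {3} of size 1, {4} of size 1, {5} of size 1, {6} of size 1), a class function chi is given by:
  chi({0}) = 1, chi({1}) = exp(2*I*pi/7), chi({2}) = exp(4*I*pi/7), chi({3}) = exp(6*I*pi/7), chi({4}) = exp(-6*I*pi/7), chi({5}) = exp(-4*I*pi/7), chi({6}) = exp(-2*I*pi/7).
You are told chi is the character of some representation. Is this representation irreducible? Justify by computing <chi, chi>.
Irreducible: <chi, chi> = 1.

Argument: <chi, chi> = (1/|G|) sum_C |C| * |chi(C)|^2 = (1/7)[1*|1|^2 + 1*|exp(2*I*pi/7)|^2 + 1*|exp(4*I*pi/7)|^2 + 1*|exp(6*I*pi/7)|^2 + 1*|exp(-6*I*pi/7)|^2 + 1*|exp(-4*I*pi/7)|^2 + 1*|exp(-2*I*pi/7)|^2]
  = (1/7)[(1) + (1) + (1) + (1) + (1) + (1) + (1)] = 7/7 = 1.
(Exp terms are combined using exp(i*s)*conj(exp(i*t)) = exp(i*(s-t)), and sums of them are collapsed using the identity that for every m > 1 the m distinct m-th roots of unity sum to 0, e.g. 1 + exp(2*I*pi/3) + exp(-2*I*pi/3) = 0.)
A character is irreducible iff <chi, chi> = 1, so this representation is irreducible.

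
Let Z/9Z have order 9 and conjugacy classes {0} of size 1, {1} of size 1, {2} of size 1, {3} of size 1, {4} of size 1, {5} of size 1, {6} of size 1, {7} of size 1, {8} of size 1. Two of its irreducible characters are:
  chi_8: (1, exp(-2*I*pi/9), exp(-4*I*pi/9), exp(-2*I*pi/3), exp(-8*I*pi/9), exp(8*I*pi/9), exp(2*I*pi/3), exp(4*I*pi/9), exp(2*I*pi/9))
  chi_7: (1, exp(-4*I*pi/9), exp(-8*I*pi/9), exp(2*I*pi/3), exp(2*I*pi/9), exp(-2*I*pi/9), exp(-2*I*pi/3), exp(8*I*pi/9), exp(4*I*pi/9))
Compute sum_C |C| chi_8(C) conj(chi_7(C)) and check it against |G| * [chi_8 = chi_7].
Sum = 0; so <chi_8, chi_7> = 0 (distinct irreducibles are orthogonal).

Why: Compute term by term over conjugacy classes (|C| * chi_8(C) * conj(chi_7(C))):
  1*(1)*conj(1) + 1*(exp(-2*I*pi/9))*conj(exp(-4*I*pi/9)) + 1*(exp(-4*I*pi/9))*conj(exp(-8*I*pi/9)) + 1*(exp(-2*I*pi/3))*conj(exp(2*I*pi/3)) + 1*(exp(-8*I*pi/9))*conj(exp(2*I*pi/9)) + 1*(exp(8*I*pi/9))*conj(exp(-2*I*pi/9)) + 1*(exp(2*I*pi/3))*conj(exp(-2*I*pi/3)) + 1*(exp(4*I*pi/9))*conj(exp(8*I*pi/9)) + 1*(exp(2*I*pi/9))*conj(exp(4*I*pi/9))
  = (1) + (exp(2*I*pi/9)) + (exp(4*I*pi/9)) + (exp(2*I*pi/3)) + (exp(8*I*pi/9)) + (exp(-8*I*pi/9)) + (exp(-2*I*pi/3)) + (exp(-4*I*pi/9)) + (exp(-2*I*pi/9))
  = 0.
(Exp terms are combined using exp(i*s)*conj(exp(i*t)) = exp(i*(s-t)), and sums of them are collapsed using the identity that for every m > 1 the m distinct m-th roots of unity sum to 0, e.g. 1 + exp(2*I*pi/3) + exp(-2*I*pi/3) = 0.)
Dividing by |G| = 9 gives 0/9 = 0, matching the row-orthogonality relation <chi_8, chi_7> = [chi_8 = chi_7].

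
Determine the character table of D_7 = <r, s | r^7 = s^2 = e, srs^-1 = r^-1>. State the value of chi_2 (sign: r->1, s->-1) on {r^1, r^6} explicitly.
Conjugacy classes: {e} of size 1, {r^1, r^6} of size 2, {r^2, r^5} of size 2, {r^3, r^4} of size 2, {s, sr, ..., sr^6} of size 7.
Character table:
  irrep \ class              {e} (size 1)  {r^1, r^6} (size 2)  {r^2, r^5} (size 2)  {r^3, r^4} (size 2)  {s, sr, ..., sr^6} (size 7)
  chi_1 (triv)               1             1                    1                    1                    1                          
  chi_2 (sign: r->1, s->-1)  1             1                    1                    1                    -1                         
  chi_3 (2d, j=1)            2             2*cos(2*pi/7)        -2*cos(3*pi/7)       -2*cos(pi/7)         0                          
  chi_4 (2d, j=2)            2             -2*cos(3*pi/7)       -2*cos(pi/7)         2*cos(2*pi/7)        0                          
  chi_5 (2d, j=3)            2             -2*cos(pi/7)         2*cos(2*pi/7)        -2*cos(3*pi/7)       0                          

Spot check: chi_2 (sign: r->1, s->-1) on {r^1, r^6} = 1.

Justification: D_7 has order 2*7 = 14 with 5 conjugacy classes, hence 5 irreducibles. Sum of squared dims 1 + 1 + 4 + 4 + 4 = 14 = |G|. Linear characters come from the abelianisation; the 2-dimensional irreps have character r^k -> 2*cos(2*pi*j*k/7), reflections -> 0.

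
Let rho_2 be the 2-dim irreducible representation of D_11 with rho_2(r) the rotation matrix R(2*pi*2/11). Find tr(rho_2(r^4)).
chi_{rho_2}(r^4) = 2*cos(2*pi*2*4/11) = -2*cos(5*pi/11)

rho_2(r^4) is rotation by angle 2*pi*2*4/11, whose trace is 2*cos(2*pi*2*4/11) = -2*cos(5*pi/11).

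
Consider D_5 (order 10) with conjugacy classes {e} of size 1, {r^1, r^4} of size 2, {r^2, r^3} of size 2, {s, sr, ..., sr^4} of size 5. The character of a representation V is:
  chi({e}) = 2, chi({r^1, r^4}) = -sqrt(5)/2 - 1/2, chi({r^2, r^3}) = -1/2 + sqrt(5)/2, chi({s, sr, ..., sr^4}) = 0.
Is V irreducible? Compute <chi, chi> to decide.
Irreducible: <chi, chi> = 1.

Reasoning: <chi, chi> = (1/|G|) sum_C |C| * |chi(C)|^2 = (1/10)[1*|2|^2 + 2*|-sqrt(5)/2 - 1/2|^2 + 2*|-1/2 + sqrt(5)/2|^2 + 5*|0|^2]
  = (1/10)[(4) + (sqrt(5) + 3) + (3 - sqrt(5)) + (0)] = 10/10 = 1.
A character is irreducible iff <chi, chi> = 1, so this representation is irreducible.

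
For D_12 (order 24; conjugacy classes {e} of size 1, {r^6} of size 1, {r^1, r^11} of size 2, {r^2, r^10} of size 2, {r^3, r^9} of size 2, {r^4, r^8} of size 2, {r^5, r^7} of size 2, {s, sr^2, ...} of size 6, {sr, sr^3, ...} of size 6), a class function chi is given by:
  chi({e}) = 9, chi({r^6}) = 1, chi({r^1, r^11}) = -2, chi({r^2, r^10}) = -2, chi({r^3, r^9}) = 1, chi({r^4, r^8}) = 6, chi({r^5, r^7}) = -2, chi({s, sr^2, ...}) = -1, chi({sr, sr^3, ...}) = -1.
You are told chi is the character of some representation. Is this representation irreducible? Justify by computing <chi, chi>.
Not irreducible (reducible): <chi, chi> = 8 > 1.

Reasoning: <chi, chi> = (1/|G|) sum_C |C| * |chi(C)|^2 = (1/24)[1*|9|^2 + 1*|1|^2 + 2*|-2|^2 + 2*|-2|^2 + 2*|1|^2 + 2*|6|^2 + 2*|-2|^2 + 6*|-1|^2 + 6*|-1|^2]
  = (1/24)[(81) + (1) + (8) + (8) + (2) + (72) + (8) + (6) + (6)] = 192/24 = 8.
A character is irreducible iff <chi, chi> = 1, so this representation is reducible.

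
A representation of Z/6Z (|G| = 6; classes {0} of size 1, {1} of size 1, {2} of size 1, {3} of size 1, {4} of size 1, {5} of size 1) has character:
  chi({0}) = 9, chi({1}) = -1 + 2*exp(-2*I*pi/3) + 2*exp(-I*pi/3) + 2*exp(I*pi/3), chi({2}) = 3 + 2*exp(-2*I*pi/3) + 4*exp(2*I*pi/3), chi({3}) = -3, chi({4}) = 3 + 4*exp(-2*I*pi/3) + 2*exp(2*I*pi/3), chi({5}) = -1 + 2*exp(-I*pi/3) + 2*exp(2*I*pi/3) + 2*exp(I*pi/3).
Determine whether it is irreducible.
Not irreducible (reducible): <chi, chi> = 17 > 1.

Working: <chi, chi> = (1/|G|) sum_C |C| * |chi(C)|^2 = (1/6)[1*|9|^2 + 1*|-1 + 2*exp(-2*I*pi/3) + 2*exp(-I*pi/3) + 2*exp(I*pi/3)|^2 + 1*|3 + 2*exp(-2*I*pi/3) + 4*exp(2*I*pi/3)|^2 + 1*|-3|^2 + 1*|3 + 4*exp(-2*I*pi/3) + 2*exp(2*I*pi/3)|^2 + 1*|-1 + 2*exp(-I*pi/3) + 2*exp(2*I*pi/3) + 2*exp(I*pi/3)|^2]
  = (1/6)[(81) + (3) + (3) + (9) + (3) + (3)] = 102/6 = 17.
(Exp terms are combined using exp(i*s)*conj(exp(i*t)) = exp(i*(s-t)), and sums of them are collapsed using the identity that for every m > 1 the m distinct m-th roots of unity sum to 0, e.g. 1 + exp(2*I*pi/3) + exp(-2*I*pi/3) = 0.)
A character is irreducible iff <chi, chi> = 1, so this representation is reducible.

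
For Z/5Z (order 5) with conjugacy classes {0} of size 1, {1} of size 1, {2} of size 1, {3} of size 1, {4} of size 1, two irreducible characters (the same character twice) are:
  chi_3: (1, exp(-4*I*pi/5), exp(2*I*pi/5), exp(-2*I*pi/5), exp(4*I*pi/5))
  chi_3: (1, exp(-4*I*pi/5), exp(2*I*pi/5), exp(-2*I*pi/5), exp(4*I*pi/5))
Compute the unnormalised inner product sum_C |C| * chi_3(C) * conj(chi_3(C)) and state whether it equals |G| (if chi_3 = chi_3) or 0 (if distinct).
Sum = 5 = |G| = 5; so <chi_3, chi_3> = 1 (norm-1 confirms irreducibility).

Why: Compute term by term over conjugacy classes (|C| * chi_3(C) * conj(chi_3(C))):
  1*(1)*conj(1) + 1*(exp(-4*I*pi/5))*conj(exp(-4*I*pi/5)) + 1*(exp(2*I*pi/5))*conj(exp(2*I*pi/5)) + 1*(exp(-2*I*pi/5))*conj(exp(-2*I*pi/5)) + 1*(exp(4*I*pi/5))*conj(exp(4*I*pi/5))
  = (1) + (1) + (1) + (1) + (1)
  = 5.
(Exp terms are combined using exp(i*s)*conj(exp(i*t)) = exp(i*(s-t)), and sums of them are collapsed using the identity that for every m > 1 the m distinct m-th roots of unity sum to 0, e.g. 1 + exp(2*I*pi/3) + exp(-2*I*pi/3) = 0.)
Dividing by |G| = 5 gives 5/5 = 1, matching the row-orthogonality relation <chi_3, chi_3> = [chi_3 = chi_3].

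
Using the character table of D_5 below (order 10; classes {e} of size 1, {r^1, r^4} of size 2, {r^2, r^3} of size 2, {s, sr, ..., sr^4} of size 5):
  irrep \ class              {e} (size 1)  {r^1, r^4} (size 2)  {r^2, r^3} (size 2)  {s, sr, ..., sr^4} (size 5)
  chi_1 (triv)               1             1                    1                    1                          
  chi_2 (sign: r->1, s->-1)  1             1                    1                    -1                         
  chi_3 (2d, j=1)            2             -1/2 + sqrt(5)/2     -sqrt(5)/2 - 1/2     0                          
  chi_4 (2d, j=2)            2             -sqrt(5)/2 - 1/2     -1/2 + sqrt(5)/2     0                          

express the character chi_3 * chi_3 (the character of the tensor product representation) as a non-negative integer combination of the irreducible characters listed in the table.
chi_3 tensor chi_3 = chi_1 + chi_2 + chi_4 (all other irreducibles have multiplicity 0).

Proof sketch: The character of a tensor product is the pointwise product (chi_3 * chi_3)(C) = chi_3(C) * chi_3(C):
  {e}: (2)*(2), {r^1, r^4}: (-1/2 + sqrt(5)/2)*(-1/2 + sqrt(5)/2), {r^2, r^3}: (-sqrt(5)/2 - 1/2)*(-sqrt(5)/2 - 1/2), {s, sr, ..., sr^4}: (0)*(0)
so (chi_3 * chi_3) takes values
  {e} -> 4, {r^1, r^4} -> 3/2 - sqrt(5)/2, {r^2, r^3} -> sqrt(5)/2 + 3/2, {s, sr, ..., sr^4} -> 0.
Now take the inner product of this character with each irreducible chi from the table, <chi_3*chi_3, chi> = (1/10) sum_C |C| (chi_3*chi_3)(C) conj(chi(C)):
  <chi_3*chi_3, chi_1> = (1/10)[1*(4)*conj(1) + 2*(3/2 - sqrt(5)/2)*conj(1) + 2*(sqrt(5)/2 + 3/2)*conj(1) + 5*(0)*conj(1)]
      = (1/10)[(4) + (3 - sqrt(5)) + (sqrt(5) + 3) + (0)] = 10/10 = 1
  <chi_3*chi_3, chi_2> = (1/10)[1*(4)*conj(1) + 2*(3/2 - sqrt(5)/2)*conj(1) + 2*(sqrt(5)/2 + 3/2)*conj(1) + 5*(0)*conj(-1)]
      = (1/10)[(4) + (3 - sqrt(5)) + (sqrt(5) + 3) + (0)] = 10/10 = 1
  <chi_3*chi_3, chi_3> = (1/10)[1*(4)*conj(2) + 2*(3/2 - sqrt(5)/2)*conj(-1/2 + sqrt(5)/2) + 2*(sqrt(5)/2 + 3/2)*conj(-sqrt(5)/2 - 1/2) + 5*(0)*conj(0)]
      = (1/10)[(8) + (-4 + 2*sqrt(5)) + (-2*sqrt(5) - 4) + (0)] = 0/10 = 0
  <chi_3*chi_3, chi_4> = (1/10)[1*(4)*conj(2) + 2*(3/2 - sqrt(5)/2)*conj(-sqrt(5)/2 - 1/2) + 2*(sqrt(5)/2 + 3/2)*conj(-1/2 + sqrt(5)/2) + 5*(0)*conj(0)]
      = (1/10)[(8) + (1 - sqrt(5)) + (1 + sqrt(5)) + (0)] = 10/10 = 1
Hence the multiplicities are chi_1: 1, chi_2: 1, chi_4: 1. Dimension check: dim(chi_3)*dim(chi_3) = 2*2 = 4 and sum (mult * dim) = 1*1 + 1*1 + 1*2 = 4.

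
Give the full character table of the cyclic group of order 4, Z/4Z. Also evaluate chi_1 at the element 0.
Character table of Z/4Z (irreps indexed chi_0,...,chi_3 with chi_k(m) = zeta_4^(k*m), zeta_4 = exp(2*pi*i/4)):
  irrep \ class  {0} (size 1)  {1} (size 1)  {2} (size 1)  {3} (size 1)
  chi_0          1             1             1             1           
  chi_1          1             I             -1            -I          
  chi_2          1             -1            1             -1          
  chi_3          1             -I            -1            I           

Spot check: chi_1(0) = zeta_4^(1*0) = zeta_4^0 = 1.

Working: Z/4Z is abelian, so all 4 irreducible complex representations are 1-dimensional. They are given by chi_k(m) = zeta_4^(k*m) for k = 0,...,3. Row orthogonality: sum_m chi_k(m) conj(chi_l(m)) = 4 * [k = l].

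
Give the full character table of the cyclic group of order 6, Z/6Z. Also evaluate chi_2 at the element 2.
Character table of Z/6Z (irreps indexed chi_0,...,chi_5 with chi_k(m) = zeta_6^(k*m), zeta_6 = exp(2*pi*i/6)):
  irrep \ class  {0} (size 1)  {1} (size 1)    {2} (size 1)    {3} (size 1)  {4} (size 1)    {5} (size 1)  
  chi_0          1             1               1               1             1               1             
  chi_1          1             exp(I*pi/3)     exp(2*I*pi/3)   -1            exp(-2*I*pi/3)  exp(-I*pi/3)  
  chi_2          1             exp(2*I*pi/3)   exp(-2*I*pi/3)  1             exp(2*I*pi/3)   exp(-2*I*pi/3)
  chi_3          1             -1              1               -1            1               -1            
  chi_4          1             exp(-2*I*pi/3)  exp(2*I*pi/3)   1             exp(-2*I*pi/3)  exp(2*I*pi/3) 
  chi_5          1             exp(-I*pi/3)    exp(-2*I*pi/3)  -1            exp(2*I*pi/3)   exp(I*pi/3)   

Spot check: chi_2(2) = zeta_6^(2*2) = zeta_6^4 = exp(-2*I*pi/3).

Proof sketch: Z/6Z is abelian, so all 6 irreducible complex representations are 1-dimensional. They are given by chi_k(m) = zeta_6^(k*m) for k = 0,...,5. Row orthogonality: sum_m chi_k(m) conj(chi_l(m)) = 6 * [k = l].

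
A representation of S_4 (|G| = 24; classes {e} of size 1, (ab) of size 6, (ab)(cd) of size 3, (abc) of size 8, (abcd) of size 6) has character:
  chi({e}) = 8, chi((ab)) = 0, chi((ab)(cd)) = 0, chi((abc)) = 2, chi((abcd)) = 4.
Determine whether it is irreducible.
Not irreducible (reducible): <chi, chi> = 8 > 1.

Derivation: <chi, chi> = (1/|G|) sum_C |C| * |chi(C)|^2 = (1/24)[1*|8|^2 + 6*|0|^2 + 3*|0|^2 + 8*|2|^2 + 6*|4|^2]
  = (1/24)[(64) + (0) + (0) + (32) + (96)] = 192/24 = 8.
A character is irreducible iff <chi, chi> = 1, so this representation is reducible.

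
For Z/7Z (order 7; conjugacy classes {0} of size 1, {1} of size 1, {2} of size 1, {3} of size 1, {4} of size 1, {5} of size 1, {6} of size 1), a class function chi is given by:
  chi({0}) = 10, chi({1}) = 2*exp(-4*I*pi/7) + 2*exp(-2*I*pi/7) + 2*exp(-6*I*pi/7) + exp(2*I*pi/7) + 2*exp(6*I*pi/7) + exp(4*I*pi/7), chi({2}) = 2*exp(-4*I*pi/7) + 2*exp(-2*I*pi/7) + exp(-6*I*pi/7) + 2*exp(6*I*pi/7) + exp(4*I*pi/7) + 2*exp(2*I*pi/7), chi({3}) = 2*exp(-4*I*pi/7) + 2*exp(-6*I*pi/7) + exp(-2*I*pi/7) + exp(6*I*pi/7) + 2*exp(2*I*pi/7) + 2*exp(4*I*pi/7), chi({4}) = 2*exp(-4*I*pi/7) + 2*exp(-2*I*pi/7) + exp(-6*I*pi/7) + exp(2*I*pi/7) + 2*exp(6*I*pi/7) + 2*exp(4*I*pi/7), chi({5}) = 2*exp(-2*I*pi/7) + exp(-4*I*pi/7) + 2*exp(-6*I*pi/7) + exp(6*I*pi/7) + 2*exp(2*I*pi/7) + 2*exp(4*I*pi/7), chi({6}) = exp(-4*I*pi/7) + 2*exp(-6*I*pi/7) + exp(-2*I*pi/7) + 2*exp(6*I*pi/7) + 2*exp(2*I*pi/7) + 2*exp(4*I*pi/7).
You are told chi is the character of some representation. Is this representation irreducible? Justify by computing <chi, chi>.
Not irreducible (reducible): <chi, chi> = 18 > 1.

Justification: <chi, chi> = (1/|G|) sum_C |C| * |chi(C)|^2 = (1/7)[1*|10|^2 + 1*|2*exp(-4*I*pi/7) + 2*exp(-2*I*pi/7) + 2*exp(-6*I*pi/7) + exp(2*I*pi/7) + 2*exp(6*I*pi/7) + exp(4*I*pi/7)|^2 + 1*|2*exp(-4*I*pi/7) + 2*exp(-2*I*pi/7) + exp(-6*I*pi/7) + 2*exp(6*I*pi/7) + exp(4*I*pi/7) + 2*exp(2*I*pi/7)|^2 + 1*|2*exp(-4*I*pi/7) + 2*exp(-6*I*pi/7) + exp(-2*I*pi/7) + exp(6*I*pi/7) + 2*exp(2*I*pi/7) + 2*exp(4*I*pi/7)|^2 + 1*|2*exp(-4*I*pi/7) + 2*exp(-2*I*pi/7) + exp(-6*I*pi/7) + exp(2*I*pi/7) + 2*exp(6*I*pi/7) + 2*exp(4*I*pi/7)|^2 + 1*|2*exp(-2*I*pi/7) + exp(-4*I*pi/7) + 2*exp(-6*I*pi/7) + exp(6*I*pi/7) + 2*exp(2*I*pi/7) + 2*exp(4*I*pi/7)|^2 + 1*|exp(-4*I*pi/7) + 2*exp(-6*I*pi/7) + exp(-2*I*pi/7) + 2*exp(6*I*pi/7) + 2*exp(2*I*pi/7) + 2*exp(4*I*pi/7)|^2]
  = (1/7)[(100) + (18 + 14*exp(-4*I*pi/7) + 15*exp(-2*I*pi/7) + 12*exp(-6*I*pi/7) + 12*exp(6*I*pi/7) + 15*exp(2*I*pi/7) + 14*exp(4*I*pi/7)) + (18 + 15*exp(-4*I*pi/7) + 12*exp(-2*I*pi/7) + 14*exp(-6*I*pi/7) + 14*exp(6*I*pi/7) + 12*exp(2*I*pi/7) + 15*exp(4*I*pi/7)) + (18 + 12*exp(-4*I*pi/7) + 14*exp(-2*I*pi/7) + 15*exp(-6*I*pi/7) + 15*exp(6*I*pi/7) + 14*exp(2*I*pi/7) + 12*exp(4*I*pi/7)) + (18 + 12*exp(-4*I*pi/7) + 14*exp(-2*I*pi/7) + 15*exp(-6*I*pi/7) + 15*exp(6*I*pi/7) + 14*exp(2*I*pi/7) + 12*exp(4*I*pi/7)) + (18 + 15*exp(-4*I*pi/7) + 12*exp(-2*I*pi/7) + 14*exp(-6*I*pi/7) + 14*exp(6*I*pi/7) + 12*exp(2*I*pi/7) + 15*exp(4*I*pi/7)) + (18 + 14*exp(-4*I*pi/7) + 15*exp(-2*I*pi/7) + 12*exp(-6*I*pi/7) + 12*exp(6*I*pi/7) + 15*exp(2*I*pi/7) + 14*exp(4*I*pi/7))] = 126/7 = 18.
(Exp terms are combined using exp(i*s)*conj(exp(i*t)) = exp(i*(s-t)), and sums of them are collapsed using the identity that for every m > 1 the m distinct m-th roots of unity sum to 0, e.g. 1 + exp(2*I*pi/3) + exp(-2*I*pi/3) = 0.)
A character is irreducible iff <chi, chi> = 1, so this representation is reducible.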